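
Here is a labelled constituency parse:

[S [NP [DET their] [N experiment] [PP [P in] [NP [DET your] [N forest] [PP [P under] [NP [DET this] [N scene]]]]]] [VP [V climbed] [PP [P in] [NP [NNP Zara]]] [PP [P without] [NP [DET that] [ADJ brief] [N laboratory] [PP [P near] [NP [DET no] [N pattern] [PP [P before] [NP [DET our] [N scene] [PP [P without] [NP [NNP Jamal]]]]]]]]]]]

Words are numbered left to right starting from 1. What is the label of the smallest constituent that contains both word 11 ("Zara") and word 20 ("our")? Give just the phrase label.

VP

Both words fall inside [VP climbed in Zara without that brief laboratory near no pattern before our scene without Jamal] (words 9–23), and no smaller constituent contains them both. Label: VP.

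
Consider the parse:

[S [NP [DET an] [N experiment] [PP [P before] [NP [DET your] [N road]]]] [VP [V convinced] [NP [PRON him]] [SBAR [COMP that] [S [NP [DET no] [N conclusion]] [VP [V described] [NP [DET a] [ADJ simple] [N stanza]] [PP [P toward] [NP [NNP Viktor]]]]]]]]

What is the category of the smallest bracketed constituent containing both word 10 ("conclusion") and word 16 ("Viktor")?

Both words fall inside [S no conclusion described a simple stanza toward Viktor] (words 9–16), and no smaller constituent contains them both. Label: S.

S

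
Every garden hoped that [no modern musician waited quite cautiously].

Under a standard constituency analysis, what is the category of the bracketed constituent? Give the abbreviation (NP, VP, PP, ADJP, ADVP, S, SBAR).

S

The span is built around the head "waited" — a clause (S).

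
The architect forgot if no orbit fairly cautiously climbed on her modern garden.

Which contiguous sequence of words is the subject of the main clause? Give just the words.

the architect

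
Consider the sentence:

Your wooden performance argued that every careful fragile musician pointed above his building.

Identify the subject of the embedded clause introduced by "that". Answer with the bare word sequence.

The subject of the embedded clause introduced by "that" is the NP immediately before the verb "pointed": "every careful fragile musician".

every careful fragile musician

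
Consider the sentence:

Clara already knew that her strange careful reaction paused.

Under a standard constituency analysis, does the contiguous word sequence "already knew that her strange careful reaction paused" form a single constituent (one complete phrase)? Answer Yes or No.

Yes

The sequence corresponds to a single VP node — the verb phrase "already knew that her strange careful reaction paused".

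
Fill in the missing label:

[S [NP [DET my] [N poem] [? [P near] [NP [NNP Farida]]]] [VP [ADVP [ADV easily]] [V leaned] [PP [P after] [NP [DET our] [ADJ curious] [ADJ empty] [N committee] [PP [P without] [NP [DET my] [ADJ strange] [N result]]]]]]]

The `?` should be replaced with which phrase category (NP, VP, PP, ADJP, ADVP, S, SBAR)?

Looking at what the `?` directly dominates — P 'near', NP — this is a prepositional phrase (PP).

PP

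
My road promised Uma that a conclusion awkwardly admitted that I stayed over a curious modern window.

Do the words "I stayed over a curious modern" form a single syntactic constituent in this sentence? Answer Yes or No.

No

The smallest constituent containing the whole sequence is the clause [S I stayed over a curious modern window], but the sequence is only part of it — it straddles the boundary between noun phrase "I" and verb phrase "stayed over a curious modern window".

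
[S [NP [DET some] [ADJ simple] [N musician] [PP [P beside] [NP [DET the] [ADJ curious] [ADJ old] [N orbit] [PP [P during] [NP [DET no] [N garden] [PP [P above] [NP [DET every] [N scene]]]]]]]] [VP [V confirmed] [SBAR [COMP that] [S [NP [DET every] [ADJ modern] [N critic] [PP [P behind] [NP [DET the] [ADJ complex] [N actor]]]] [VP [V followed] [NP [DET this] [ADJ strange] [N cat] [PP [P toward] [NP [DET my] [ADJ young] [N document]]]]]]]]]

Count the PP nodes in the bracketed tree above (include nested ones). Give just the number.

Listing each PP by its span: [PP beside the curious old orbit during no garden above every scene]; [PP during no garden above every scene]; [PP above every scene]; [PP behind the complex actor]; [PP toward my young document] — that makes 5.

5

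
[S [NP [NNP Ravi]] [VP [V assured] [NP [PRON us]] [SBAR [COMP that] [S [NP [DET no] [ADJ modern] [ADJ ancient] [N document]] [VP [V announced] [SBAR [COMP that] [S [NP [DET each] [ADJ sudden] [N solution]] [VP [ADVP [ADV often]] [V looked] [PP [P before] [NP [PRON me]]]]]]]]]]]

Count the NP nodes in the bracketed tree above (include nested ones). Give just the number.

5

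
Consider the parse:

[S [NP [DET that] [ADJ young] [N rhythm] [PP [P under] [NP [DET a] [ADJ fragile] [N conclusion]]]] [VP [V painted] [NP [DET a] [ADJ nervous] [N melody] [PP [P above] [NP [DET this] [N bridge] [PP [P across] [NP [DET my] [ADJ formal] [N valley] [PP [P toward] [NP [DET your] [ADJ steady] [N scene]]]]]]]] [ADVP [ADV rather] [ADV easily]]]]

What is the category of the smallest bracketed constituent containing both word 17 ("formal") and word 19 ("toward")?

NP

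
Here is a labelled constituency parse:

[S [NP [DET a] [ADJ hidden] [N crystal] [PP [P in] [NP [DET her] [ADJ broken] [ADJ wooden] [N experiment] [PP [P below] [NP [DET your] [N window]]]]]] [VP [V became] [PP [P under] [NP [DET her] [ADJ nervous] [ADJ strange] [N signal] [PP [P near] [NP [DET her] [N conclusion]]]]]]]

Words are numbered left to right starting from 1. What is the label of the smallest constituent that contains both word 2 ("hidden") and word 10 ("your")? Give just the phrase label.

Both words fall inside [NP a hidden crystal in her broken wooden experiment below your window] (words 1–11), and no smaller constituent contains them both. Label: NP.

NP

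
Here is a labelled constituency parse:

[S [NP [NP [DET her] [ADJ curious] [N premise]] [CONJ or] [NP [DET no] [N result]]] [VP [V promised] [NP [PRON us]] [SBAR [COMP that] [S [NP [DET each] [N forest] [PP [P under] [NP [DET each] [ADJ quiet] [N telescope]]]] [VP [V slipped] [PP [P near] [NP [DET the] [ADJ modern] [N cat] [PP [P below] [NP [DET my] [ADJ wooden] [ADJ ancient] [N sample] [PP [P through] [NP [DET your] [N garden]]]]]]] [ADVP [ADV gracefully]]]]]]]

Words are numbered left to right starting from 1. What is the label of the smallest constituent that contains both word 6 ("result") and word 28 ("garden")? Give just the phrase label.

The smallest bracket enclosing both words is [S her curious premise or no result promised us that each forest under each quiet telescope slipped near the modern cat below my wooden ancient sample through your garden gracefully], so the label is S.

S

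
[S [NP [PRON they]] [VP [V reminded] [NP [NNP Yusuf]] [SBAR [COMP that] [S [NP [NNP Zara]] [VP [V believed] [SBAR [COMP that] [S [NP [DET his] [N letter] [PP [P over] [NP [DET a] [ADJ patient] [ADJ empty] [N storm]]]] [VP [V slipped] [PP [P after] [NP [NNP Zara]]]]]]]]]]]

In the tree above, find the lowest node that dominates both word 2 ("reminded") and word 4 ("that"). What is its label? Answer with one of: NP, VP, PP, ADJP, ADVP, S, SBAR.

VP

Both words fall inside [VP reminded Yusuf that Zara believed that his letter over a patient empty storm slipped after Zara] (words 2–17), and no smaller constituent contains them both. Label: VP.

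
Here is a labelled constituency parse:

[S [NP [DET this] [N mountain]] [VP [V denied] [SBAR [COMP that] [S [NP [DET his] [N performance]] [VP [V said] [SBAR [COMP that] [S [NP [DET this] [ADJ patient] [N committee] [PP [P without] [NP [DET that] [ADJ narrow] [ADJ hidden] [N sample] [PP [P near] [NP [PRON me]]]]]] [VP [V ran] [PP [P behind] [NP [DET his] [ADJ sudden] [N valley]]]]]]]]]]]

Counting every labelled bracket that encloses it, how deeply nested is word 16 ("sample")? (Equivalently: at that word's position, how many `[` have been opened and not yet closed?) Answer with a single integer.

11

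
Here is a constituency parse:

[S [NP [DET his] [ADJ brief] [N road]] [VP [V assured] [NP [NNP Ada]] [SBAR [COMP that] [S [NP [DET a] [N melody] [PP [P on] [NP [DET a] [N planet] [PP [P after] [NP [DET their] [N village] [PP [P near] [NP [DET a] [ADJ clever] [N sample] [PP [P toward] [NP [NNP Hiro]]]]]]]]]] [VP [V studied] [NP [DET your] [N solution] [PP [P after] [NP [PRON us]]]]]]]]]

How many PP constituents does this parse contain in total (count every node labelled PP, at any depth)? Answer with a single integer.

5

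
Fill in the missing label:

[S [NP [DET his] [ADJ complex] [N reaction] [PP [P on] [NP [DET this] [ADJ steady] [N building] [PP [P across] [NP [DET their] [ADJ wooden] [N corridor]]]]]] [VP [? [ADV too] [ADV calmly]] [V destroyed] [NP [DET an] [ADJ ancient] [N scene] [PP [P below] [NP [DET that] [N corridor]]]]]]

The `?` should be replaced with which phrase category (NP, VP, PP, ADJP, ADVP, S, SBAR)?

ADVP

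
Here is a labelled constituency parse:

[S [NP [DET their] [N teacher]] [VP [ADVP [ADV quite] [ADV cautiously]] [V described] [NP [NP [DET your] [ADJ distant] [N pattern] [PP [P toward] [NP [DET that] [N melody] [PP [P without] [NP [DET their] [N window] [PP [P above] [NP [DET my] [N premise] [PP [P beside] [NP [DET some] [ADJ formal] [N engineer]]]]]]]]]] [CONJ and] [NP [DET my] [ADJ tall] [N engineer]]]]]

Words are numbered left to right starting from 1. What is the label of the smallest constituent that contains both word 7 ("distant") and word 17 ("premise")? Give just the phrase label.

Both words fall inside [NP your distant pattern toward that melody without their window above my premise beside some formal engineer] (words 6–21), and no smaller constituent contains them both. Label: NP.

NP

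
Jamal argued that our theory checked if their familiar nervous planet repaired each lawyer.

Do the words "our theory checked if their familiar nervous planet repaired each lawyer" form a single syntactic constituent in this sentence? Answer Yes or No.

Yes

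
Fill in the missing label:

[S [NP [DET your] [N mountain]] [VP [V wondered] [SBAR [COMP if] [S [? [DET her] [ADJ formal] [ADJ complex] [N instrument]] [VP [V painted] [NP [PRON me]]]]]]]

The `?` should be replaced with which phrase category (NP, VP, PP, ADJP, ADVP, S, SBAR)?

NP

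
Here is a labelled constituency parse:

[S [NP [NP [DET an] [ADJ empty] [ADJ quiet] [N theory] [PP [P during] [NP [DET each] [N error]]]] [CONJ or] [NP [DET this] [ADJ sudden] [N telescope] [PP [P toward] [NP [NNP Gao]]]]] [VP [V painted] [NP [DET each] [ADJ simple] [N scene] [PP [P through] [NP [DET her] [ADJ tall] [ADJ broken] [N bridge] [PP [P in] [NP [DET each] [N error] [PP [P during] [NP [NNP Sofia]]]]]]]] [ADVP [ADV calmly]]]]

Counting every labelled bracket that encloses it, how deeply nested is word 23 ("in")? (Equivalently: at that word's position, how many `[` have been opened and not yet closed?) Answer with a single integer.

7

Path from the root down to the word: S → VP → NP → PP → NP → PP → P. That is 7 enclosing brackets.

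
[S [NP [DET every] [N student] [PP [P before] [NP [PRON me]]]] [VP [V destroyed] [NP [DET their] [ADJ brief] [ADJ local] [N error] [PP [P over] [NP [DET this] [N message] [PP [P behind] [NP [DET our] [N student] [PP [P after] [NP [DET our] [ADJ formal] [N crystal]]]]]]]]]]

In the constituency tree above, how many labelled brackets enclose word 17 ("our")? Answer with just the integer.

Path from the root down to the word: S → VP → NP → PP → NP → PP → NP → PP → NP → DET. That is 10 enclosing brackets.

10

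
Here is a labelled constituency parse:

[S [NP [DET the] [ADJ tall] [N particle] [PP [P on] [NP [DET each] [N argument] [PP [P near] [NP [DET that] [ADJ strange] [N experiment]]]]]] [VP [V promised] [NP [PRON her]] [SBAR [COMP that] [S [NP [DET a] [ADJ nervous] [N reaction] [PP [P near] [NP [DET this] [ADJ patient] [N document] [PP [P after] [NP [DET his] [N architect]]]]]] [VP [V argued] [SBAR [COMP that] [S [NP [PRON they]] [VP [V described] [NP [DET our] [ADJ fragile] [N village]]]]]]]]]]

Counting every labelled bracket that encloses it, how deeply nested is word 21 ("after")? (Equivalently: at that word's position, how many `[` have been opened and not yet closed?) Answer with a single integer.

Counting open brackets not yet closed at "after": [S [VP [SBAR [S [NP [PP [NP [PP [P = 9.

9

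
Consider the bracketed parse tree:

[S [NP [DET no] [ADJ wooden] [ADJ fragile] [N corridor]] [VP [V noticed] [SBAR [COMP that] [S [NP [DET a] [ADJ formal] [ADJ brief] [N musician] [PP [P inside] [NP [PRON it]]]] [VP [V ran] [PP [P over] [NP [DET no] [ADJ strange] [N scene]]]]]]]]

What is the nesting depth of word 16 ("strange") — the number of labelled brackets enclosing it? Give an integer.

Counting open brackets not yet closed at "strange": [S [VP [SBAR [S [VP [PP [NP [ADJ = 8.

8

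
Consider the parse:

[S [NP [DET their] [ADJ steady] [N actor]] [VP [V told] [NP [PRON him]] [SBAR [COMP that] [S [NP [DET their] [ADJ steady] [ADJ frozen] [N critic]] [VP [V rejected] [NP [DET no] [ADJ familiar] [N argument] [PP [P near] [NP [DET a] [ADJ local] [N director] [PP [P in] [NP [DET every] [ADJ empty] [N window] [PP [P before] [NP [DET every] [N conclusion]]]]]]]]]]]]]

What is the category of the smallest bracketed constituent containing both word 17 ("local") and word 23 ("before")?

Word 17 lies under S → VP → SBAR → S → VP → NP → PP → NP → ADJ; word 23 lies under S → VP → SBAR → S → VP → NP → PP → NP → PP → NP → PP → P. The lowest shared node is the NP.

NP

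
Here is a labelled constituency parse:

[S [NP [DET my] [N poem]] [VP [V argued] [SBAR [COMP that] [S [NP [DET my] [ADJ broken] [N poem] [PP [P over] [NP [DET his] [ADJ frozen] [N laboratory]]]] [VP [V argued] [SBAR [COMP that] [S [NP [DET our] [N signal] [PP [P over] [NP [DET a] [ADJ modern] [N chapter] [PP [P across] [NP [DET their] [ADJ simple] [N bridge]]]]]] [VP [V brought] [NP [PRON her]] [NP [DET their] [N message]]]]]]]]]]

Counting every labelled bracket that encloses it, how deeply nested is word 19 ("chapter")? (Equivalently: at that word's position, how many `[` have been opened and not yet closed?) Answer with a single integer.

Counting open brackets not yet closed at "chapter": [S [VP [SBAR [S [VP [SBAR [S [NP [PP [NP [N = 11.

11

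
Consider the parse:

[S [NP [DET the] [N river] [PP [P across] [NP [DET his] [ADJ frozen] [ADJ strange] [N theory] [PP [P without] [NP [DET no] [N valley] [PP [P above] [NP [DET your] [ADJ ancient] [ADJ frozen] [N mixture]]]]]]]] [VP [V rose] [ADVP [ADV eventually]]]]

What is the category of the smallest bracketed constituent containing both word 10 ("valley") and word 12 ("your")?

NP

Word 10 lies under S → NP → PP → NP → PP → NP → N; word 12 lies under S → NP → PP → NP → PP → NP → PP → NP → DET. The lowest shared node is the NP.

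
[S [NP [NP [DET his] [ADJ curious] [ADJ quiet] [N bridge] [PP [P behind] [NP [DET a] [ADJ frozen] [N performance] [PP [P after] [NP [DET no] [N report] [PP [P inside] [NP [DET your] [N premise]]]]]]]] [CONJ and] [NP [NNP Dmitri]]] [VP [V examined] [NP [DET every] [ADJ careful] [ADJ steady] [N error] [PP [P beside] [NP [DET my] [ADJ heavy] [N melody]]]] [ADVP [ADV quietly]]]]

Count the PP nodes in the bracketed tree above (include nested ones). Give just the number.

4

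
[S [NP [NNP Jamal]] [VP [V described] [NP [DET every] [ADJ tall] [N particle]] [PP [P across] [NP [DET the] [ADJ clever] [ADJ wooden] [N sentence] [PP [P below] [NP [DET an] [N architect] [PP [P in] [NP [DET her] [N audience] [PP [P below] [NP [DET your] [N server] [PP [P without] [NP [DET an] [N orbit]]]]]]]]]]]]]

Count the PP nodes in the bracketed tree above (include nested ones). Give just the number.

The PP constituents are: [PP across the clever wooden sentence below an architect in her audience below your server without an orbit]; [PP below an architect in her audience below your server without an orbit]; [PP in her audience below your server without an orbit]; [PP below your server without an orbit]; [PP without an orbit]. Total: 5.

5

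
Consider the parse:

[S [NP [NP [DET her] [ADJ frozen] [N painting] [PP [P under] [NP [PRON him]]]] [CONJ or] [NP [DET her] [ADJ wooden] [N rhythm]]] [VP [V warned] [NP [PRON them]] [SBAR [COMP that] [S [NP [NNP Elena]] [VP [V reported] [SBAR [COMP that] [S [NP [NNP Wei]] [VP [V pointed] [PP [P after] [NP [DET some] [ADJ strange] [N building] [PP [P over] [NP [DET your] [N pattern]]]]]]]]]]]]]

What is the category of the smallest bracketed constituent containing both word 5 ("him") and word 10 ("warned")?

S

Both words fall inside [S her frozen painting under him or her wooden rhythm warned them that Elena reported that Wei pointed after some strange building over your pattern] (words 1–24), and no smaller constituent contains them both. Label: S.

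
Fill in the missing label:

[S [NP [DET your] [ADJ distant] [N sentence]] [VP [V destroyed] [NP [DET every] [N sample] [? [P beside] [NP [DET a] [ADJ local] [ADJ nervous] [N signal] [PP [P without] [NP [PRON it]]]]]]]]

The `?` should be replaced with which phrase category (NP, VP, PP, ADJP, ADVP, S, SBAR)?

PP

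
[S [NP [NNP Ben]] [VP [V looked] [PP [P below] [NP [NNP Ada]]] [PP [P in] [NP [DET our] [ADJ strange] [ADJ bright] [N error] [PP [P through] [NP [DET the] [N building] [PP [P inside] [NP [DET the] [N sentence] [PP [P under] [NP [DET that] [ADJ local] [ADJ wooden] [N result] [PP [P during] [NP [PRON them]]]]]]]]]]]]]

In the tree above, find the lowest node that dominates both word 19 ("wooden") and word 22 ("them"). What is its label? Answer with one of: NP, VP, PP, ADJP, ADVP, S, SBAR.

NP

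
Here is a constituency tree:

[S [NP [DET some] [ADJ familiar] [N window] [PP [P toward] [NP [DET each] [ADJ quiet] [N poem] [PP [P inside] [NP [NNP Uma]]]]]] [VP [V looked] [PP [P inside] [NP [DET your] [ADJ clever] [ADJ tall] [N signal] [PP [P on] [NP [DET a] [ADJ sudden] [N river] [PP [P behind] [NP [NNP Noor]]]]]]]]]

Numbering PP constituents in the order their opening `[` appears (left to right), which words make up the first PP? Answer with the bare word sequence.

toward each quiet poem inside Uma

The PP opening brackets appear, in order, over: "toward each quiet poem inside Uma"; "inside Uma"; "inside your clever tall signal on a sudden river behind Noor"; "on a sudden river behind Noor"; "behind Noor". The first one spans "toward each quiet poem inside Uma".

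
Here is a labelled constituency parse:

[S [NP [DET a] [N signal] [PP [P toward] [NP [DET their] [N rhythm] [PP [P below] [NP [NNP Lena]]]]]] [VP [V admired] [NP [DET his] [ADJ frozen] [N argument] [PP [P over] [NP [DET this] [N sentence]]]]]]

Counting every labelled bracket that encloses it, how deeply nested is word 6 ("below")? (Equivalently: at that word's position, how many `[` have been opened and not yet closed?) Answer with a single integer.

6

The word sits inside P, which is inside PP, inside NP, inside PP, inside NP, inside S — 6 brackets in all.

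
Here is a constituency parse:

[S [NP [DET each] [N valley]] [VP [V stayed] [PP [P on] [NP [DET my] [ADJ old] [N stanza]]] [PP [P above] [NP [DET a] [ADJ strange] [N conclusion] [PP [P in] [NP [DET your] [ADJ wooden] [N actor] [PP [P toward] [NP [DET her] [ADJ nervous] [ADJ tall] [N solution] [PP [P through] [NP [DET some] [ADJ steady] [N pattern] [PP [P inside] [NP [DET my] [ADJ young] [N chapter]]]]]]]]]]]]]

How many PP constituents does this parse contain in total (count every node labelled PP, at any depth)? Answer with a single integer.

The PP constituents are: [PP on my old stanza]; [PP above a strange conclusion in your wooden actor toward her nervous tall solution through some steady pattern inside my young chapter]; [PP in your wooden actor toward her nervous tall solution through some steady pattern inside my young chapter]; [PP toward her nervous tall solution through some steady pattern inside my young chapter]; [PP through some steady pattern inside my young chapter]; [PP inside my young chapter]. Total: 6.

6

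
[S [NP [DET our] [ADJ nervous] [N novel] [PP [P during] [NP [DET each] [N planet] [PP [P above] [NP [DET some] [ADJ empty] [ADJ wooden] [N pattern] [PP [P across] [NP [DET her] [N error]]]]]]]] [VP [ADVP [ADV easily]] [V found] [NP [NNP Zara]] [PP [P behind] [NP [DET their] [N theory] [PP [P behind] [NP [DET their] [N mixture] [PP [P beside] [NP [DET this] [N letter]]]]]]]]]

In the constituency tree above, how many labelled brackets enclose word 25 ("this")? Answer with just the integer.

Counting open brackets not yet closed at "this": [S [VP [PP [NP [PP [NP [PP [NP [DET = 9.

9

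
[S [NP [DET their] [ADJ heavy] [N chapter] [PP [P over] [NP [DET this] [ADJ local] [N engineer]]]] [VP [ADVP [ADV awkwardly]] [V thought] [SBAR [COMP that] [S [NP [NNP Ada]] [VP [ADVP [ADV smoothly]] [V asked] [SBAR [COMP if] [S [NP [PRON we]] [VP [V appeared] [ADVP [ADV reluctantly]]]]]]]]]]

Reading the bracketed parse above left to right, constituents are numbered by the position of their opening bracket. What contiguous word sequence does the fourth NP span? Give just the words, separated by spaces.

we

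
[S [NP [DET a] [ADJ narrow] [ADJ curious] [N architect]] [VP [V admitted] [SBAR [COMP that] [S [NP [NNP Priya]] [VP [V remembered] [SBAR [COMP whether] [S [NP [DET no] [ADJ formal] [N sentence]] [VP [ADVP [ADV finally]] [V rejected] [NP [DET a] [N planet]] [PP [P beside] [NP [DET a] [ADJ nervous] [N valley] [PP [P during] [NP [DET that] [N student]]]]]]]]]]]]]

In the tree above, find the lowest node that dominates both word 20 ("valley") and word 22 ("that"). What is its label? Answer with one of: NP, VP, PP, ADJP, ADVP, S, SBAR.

The smallest bracket enclosing both words is [NP a nervous valley during that student], so the label is NP.

NP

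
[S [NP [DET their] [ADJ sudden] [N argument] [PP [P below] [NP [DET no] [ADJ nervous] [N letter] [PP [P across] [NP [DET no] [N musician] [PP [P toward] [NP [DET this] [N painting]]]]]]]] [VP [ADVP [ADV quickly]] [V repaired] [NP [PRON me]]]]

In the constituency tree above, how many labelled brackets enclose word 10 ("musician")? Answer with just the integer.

7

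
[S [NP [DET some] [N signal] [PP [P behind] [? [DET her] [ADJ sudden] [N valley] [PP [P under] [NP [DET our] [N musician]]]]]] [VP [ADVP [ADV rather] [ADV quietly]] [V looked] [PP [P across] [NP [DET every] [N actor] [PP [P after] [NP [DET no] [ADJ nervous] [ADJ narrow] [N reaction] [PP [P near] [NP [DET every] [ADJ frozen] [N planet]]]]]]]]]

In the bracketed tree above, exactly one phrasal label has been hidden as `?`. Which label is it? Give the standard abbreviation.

NP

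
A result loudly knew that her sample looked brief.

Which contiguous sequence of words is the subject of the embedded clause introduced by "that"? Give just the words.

her sample

In the embedded clause introduced by "that" the verb is "looked"; the NP preceding it, "her sample", is the subject.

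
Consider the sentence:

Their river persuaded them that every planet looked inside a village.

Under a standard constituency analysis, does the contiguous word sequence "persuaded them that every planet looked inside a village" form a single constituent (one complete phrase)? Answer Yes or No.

These words form the whole verb phrase headed by "persuaded", so yes — one constituent.

Yes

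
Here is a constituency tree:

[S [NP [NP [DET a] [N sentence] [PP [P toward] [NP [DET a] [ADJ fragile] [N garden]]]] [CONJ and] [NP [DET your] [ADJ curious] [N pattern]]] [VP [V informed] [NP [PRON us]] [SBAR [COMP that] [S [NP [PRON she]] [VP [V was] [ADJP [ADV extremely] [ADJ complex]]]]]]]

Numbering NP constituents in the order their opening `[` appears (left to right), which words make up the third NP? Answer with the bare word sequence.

The NP opening brackets appear, in order, over: "a sentence toward a fragile garden and your curious pattern"; "a sentence toward a fragile garden"; "a fragile garden"; "your curious pattern"; "us"; "she". The third one spans "a fragile garden".

a fragile garden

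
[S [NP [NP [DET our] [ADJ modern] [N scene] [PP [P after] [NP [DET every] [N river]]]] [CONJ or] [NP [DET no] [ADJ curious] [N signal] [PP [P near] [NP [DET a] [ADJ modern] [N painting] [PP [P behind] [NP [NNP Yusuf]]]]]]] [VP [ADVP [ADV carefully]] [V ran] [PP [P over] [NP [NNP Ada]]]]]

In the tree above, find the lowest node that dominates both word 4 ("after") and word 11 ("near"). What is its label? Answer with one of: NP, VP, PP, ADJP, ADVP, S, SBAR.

NP

The smallest bracket enclosing both words is [NP our modern scene after every river or no curious signal near a modern painting behind Yusuf], so the label is NP.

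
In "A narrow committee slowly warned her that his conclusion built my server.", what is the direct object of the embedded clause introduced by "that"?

my server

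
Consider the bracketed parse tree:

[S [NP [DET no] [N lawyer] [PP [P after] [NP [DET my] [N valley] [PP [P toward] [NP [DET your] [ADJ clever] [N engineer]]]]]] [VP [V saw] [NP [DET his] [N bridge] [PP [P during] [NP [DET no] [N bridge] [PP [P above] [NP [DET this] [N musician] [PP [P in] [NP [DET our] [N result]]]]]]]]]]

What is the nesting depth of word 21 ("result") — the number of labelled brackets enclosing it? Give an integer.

10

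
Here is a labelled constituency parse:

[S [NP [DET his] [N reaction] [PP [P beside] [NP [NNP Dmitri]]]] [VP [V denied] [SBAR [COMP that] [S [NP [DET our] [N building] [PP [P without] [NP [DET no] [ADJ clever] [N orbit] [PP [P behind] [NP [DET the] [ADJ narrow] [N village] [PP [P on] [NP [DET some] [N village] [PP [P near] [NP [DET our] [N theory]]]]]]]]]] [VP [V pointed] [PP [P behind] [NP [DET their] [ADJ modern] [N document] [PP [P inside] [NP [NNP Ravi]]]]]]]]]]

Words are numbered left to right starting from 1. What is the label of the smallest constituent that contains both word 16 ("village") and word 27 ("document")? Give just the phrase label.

The smallest bracket enclosing both words is [S our building without no clever orbit behind the narrow village on some village near our theory pointed behind their modern document inside Ravi], so the label is S.

S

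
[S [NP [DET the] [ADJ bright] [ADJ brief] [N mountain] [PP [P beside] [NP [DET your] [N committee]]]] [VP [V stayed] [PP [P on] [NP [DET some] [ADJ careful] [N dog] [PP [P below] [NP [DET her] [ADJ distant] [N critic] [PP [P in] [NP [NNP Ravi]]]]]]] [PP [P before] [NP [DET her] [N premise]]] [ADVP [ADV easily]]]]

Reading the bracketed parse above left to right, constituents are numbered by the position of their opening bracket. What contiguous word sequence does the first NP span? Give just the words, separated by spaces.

the bright brief mountain beside your committee

The NP opening brackets appear, in order, over: "the bright brief mountain beside your committee"; "your committee"; "some careful dog below her distant critic in Ravi"; "her distant critic in Ravi"; "Ravi"; "her premise". The first one spans "the bright brief mountain beside your committee".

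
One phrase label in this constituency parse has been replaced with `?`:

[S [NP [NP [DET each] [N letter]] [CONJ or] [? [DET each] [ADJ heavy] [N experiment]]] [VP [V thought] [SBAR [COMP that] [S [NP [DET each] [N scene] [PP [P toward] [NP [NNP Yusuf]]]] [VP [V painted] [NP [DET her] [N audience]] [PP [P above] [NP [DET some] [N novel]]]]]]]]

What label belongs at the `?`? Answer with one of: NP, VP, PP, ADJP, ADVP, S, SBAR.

NP

A constituent whose immediate children are DET 'each', ADJ 'heavy', N 'experiment' is a noun phrase: NP.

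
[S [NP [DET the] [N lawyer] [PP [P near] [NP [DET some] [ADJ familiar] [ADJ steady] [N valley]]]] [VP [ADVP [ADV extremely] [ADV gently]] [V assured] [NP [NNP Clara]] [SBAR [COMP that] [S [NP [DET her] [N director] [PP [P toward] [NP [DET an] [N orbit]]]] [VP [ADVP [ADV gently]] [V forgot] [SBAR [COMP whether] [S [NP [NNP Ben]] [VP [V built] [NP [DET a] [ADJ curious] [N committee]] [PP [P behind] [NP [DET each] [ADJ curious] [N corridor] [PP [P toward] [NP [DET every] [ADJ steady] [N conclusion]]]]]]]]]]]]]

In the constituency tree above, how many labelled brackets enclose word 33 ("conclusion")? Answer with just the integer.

13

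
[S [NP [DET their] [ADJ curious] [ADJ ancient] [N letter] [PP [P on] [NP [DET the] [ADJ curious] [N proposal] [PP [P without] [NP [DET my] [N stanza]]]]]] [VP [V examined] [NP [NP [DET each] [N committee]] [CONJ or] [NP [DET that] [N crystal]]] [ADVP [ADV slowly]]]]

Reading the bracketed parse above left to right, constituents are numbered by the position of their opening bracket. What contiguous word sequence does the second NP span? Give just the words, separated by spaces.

Opening `[NP` markers occur at word positions 1, 6, 10, 13, 13, 16; the second of these opens the constituent [NP the curious proposal without my stanza].

the curious proposal without my stanza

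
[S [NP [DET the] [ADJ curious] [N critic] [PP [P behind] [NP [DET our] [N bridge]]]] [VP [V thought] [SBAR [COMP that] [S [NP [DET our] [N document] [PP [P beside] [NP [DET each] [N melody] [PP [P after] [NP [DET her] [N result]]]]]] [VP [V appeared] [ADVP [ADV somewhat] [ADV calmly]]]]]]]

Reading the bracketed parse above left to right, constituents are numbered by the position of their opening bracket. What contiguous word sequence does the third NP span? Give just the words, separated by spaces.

our document beside each melody after her result

Opening `[NP` markers occur at word positions 1, 5, 9, 12, 15; the third of these opens the constituent [NP our document beside each melody after her result].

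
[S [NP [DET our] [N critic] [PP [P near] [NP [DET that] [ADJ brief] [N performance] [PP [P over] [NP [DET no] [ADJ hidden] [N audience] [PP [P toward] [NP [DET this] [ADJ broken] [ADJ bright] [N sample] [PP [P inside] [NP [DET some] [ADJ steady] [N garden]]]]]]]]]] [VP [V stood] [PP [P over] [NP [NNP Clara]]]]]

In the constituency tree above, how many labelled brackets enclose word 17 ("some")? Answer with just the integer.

11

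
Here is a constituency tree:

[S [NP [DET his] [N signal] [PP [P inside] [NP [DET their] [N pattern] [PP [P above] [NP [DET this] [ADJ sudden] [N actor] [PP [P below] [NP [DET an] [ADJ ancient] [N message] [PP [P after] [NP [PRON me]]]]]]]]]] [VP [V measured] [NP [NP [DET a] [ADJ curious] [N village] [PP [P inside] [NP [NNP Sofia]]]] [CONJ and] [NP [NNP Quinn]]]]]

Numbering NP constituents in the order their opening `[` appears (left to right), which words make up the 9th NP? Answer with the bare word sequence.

Quinn

Opening `[NP` markers occur at word positions 1, 4, 7, 11, 15, 17, 17, 21, 23; the 9th of these opens the constituent [NP Quinn].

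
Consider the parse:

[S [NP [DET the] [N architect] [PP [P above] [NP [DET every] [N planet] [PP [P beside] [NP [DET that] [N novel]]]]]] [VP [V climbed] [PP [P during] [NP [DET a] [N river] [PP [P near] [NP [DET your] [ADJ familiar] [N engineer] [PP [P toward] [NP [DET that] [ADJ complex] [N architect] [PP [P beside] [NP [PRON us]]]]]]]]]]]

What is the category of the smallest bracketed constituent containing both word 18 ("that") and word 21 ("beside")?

NP

Word 18 lies under S → VP → PP → NP → PP → NP → PP → NP → DET; word 21 lies under S → VP → PP → NP → PP → NP → PP → NP → PP → P. The lowest shared node is the NP.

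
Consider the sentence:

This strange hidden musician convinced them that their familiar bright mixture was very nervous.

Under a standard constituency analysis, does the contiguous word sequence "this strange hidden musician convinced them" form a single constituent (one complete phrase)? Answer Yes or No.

The sequence begins inside the noun phrase "this strange hidden musician" and ends inside the verb phrase "convinced them that their familiar bright mixture was very nervous"; it crosses a phrase boundary, so no single node in the tree spans exactly those words.

No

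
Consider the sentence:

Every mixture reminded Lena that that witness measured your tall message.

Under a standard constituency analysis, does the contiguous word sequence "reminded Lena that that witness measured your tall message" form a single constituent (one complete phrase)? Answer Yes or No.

Yes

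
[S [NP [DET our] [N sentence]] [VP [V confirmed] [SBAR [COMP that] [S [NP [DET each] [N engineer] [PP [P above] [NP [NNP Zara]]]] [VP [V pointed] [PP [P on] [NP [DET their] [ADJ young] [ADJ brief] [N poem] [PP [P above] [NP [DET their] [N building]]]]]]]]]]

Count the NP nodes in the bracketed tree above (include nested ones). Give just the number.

Scanning left to right, an opening `[NP` appears at word positions 1, 5, 8, 11, 16 — 5 in total.

5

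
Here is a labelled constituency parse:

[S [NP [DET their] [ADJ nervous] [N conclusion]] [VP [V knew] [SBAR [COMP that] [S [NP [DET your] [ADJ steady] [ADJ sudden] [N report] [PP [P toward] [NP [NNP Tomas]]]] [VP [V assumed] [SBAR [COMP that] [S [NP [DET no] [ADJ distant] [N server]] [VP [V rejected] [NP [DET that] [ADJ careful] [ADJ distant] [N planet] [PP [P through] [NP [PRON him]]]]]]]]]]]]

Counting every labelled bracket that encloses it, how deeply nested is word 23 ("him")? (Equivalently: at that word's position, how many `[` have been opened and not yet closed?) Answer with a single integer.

12

Counting open brackets not yet closed at "him": [S [VP [SBAR [S [VP [SBAR [S [VP [NP [PP [NP [PRON = 12.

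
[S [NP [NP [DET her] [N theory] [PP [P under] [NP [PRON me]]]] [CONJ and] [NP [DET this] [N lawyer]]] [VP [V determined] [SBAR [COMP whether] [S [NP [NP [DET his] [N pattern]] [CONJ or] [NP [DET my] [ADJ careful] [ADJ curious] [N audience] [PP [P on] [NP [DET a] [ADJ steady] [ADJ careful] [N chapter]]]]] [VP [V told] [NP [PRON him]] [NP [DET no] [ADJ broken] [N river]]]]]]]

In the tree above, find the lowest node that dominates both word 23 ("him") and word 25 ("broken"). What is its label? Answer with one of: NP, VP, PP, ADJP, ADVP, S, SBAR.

VP

Word 23 lies under S → VP → SBAR → S → VP → NP → PRON; word 25 lies under S → VP → SBAR → S → VP → NP → ADJ. The lowest shared node is the VP.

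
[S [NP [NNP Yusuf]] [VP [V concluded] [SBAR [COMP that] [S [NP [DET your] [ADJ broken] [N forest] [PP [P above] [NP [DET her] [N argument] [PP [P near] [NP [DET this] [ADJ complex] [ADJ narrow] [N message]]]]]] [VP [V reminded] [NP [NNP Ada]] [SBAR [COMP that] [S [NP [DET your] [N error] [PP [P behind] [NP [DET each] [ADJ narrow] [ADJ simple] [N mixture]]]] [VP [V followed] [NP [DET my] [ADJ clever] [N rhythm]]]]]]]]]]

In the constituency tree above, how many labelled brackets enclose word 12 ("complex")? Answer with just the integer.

10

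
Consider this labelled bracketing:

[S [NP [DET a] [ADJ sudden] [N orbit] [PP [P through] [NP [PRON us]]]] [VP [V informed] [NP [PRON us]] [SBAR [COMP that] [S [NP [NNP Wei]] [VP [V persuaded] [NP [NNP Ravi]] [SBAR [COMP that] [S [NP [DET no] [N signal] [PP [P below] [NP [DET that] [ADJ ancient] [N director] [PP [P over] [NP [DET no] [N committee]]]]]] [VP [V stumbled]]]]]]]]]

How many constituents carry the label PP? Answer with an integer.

3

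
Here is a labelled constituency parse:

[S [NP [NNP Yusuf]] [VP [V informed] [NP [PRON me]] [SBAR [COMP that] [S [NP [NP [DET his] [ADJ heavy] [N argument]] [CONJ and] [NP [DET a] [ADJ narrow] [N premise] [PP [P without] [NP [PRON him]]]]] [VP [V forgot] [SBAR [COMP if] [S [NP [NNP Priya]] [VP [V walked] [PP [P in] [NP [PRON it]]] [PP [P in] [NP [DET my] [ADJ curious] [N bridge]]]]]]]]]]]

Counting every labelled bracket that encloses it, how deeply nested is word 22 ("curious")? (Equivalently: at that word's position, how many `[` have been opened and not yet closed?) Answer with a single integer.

The word sits inside ADJ, which is inside NP, inside PP, inside VP, inside S, inside SBAR, inside VP, inside S, inside SBAR, inside VP, inside S — 11 brackets in all.

11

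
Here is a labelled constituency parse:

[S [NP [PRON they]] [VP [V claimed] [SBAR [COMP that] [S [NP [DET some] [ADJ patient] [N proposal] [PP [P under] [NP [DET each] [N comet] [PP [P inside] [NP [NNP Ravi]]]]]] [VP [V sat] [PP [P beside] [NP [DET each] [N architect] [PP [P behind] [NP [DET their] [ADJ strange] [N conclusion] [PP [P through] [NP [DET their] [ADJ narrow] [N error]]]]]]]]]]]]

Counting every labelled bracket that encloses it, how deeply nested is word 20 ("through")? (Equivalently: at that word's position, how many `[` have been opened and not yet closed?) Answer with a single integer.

11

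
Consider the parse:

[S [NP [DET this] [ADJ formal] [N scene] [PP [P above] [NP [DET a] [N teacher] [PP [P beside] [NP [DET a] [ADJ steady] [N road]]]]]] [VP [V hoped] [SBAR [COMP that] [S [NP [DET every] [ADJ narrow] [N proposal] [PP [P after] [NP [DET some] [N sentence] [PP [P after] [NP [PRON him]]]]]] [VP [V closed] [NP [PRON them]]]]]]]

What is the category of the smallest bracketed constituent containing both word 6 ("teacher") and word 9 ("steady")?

NP

Both words fall inside [NP a teacher beside a steady road] (words 5–10), and no smaller constituent contains them both. Label: NP.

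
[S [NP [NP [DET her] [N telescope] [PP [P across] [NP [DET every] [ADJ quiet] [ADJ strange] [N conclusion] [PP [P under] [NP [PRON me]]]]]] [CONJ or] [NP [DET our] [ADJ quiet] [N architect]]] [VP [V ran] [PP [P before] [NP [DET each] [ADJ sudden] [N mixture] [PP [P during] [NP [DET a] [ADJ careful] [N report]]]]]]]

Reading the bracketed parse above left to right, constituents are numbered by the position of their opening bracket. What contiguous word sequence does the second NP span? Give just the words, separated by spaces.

her telescope across every quiet strange conclusion under me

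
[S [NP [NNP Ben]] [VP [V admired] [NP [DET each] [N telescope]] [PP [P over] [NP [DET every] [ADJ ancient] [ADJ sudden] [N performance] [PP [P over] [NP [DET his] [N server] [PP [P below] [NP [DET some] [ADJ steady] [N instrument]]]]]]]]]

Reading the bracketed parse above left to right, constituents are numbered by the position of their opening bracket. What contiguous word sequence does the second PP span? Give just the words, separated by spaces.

over his server below some steady instrument

In left-to-right order the PP constituents are "over every ancient sudden performance over his server below some steady instrument"; "over his server below some steady instrument"; "below some steady instrument". Number 2 is "over his server below some steady instrument".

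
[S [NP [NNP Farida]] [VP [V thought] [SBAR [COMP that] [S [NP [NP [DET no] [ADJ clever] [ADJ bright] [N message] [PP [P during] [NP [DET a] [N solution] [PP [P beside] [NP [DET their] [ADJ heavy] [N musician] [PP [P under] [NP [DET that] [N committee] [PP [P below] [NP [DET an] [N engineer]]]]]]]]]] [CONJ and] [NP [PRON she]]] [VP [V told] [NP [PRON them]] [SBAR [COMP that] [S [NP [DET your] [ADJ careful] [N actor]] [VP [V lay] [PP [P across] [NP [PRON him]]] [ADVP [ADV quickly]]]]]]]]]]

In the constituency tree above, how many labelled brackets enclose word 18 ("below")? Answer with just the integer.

14

Counting open brackets not yet closed at "below": [S [VP [SBAR [S [NP [NP [PP [NP [PP [NP [PP [NP [PP [P = 14.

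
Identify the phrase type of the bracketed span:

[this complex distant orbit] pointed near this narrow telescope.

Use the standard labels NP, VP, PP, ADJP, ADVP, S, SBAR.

NP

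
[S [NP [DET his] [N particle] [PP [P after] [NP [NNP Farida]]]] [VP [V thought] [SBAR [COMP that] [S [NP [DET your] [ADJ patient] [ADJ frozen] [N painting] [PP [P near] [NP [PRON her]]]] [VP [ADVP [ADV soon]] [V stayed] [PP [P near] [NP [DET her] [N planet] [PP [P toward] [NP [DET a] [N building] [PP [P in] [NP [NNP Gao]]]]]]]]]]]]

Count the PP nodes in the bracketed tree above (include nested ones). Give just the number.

The PP constituents are: [PP after Farida]; [PP near her]; [PP near her planet toward a building in Gao]; [PP toward a building in Gao]; [PP in Gao]. Total: 5.

5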